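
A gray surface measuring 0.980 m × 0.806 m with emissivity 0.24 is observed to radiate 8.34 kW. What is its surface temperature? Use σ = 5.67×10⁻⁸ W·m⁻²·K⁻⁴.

A = 0.980 × 0.806 = 0.790 m².
From P = εσAT⁴, T = (P / εσA)^(1/4) = (8340 / (0.24 × 5.67×10⁻⁸ × 0.790))^(1/4).
T = (7.76×10^11)^(1/4) = 939 K.

T ≈ 939 K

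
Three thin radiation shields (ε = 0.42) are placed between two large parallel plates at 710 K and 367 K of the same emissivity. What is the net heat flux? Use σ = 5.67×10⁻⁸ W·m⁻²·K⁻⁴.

q ≈ 889 W/m²

Each of the 4 gaps contributes resistance (2/ε − 1) = 2/0.42 − 1 = 3.762; total = 15.05.
q = σ(T₁⁴ − T₂⁴) / 15.05 = 5.67×10⁻⁸ × 2.36×10^11 / 15.05 = 889 W/m².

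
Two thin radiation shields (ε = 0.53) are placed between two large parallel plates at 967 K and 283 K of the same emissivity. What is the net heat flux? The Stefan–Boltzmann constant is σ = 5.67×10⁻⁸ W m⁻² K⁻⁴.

q ≈ 5910 W/m²

Each of the 3 gaps contributes resistance (2/ε − 1) = 2/0.53 − 1 = 2.774; total = 8.321.
q = σ(T₁⁴ − T₂⁴) / 8.321 = 5.67×10⁻⁸ × 8.68×10^11 / 8.321 = 5910 W/m².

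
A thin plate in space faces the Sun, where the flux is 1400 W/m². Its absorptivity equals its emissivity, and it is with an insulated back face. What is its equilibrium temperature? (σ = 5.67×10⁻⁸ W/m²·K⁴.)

T ≈ 396 K

Absorbed flux αS = emitted flux εσT⁴ (one radiating face); with α = ε, T = (S/σ)^(1/4).
T = (1400 / 5.67×10⁻⁸)^(1/4) = (2.47×10^10)^(1/4).
T = 396 K.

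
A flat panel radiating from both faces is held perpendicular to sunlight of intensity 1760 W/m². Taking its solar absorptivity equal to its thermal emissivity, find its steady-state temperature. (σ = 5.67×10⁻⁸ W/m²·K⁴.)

T ≈ 353 K

Absorbed flux αS = emitted flux 2εσT⁴ per unit area; with α = ε this gives T = (S/2σ)^(1/4).
T = (1760 / (2 × 5.67×10⁻⁸))^(1/4) = (1.55×10^10)^(1/4).
T = 353 K.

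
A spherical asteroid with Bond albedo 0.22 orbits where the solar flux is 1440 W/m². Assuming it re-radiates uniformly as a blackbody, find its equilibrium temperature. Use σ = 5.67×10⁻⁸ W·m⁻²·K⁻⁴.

T ≈ 265 K

Power absorbed = (1−a)S·πR²; power emitted = 4πR²σT⁴. Equating and cancelling πR²:
T = ((1−a)S / 4σ)^(1/4) = (1120 / (4 × 5.67×10⁻⁸))^(1/4) = (4.95×10^9)^(1/4).
T = 265 K.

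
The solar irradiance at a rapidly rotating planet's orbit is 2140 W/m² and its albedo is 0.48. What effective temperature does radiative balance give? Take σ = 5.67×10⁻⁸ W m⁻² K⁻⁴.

T ≈ 265 K

Power absorbed = (1−a)S·πR²; power emitted = 4πR²σT⁴. Equating and cancelling πR²:
T = ((1−a)S / 4σ)^(1/4) = (1110 / (4 × 5.67×10⁻⁸))^(1/4) = (4.91×10^9)^(1/4).
T = 265 K.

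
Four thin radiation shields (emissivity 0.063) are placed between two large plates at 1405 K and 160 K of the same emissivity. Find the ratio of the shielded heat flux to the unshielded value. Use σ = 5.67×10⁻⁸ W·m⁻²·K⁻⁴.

ratio ≈ 0.200

With N identical shields there are N+1 = 5 gaps in series, each with the same radiative resistance, so the flux falls to 1/(N+1) of its unshielded value.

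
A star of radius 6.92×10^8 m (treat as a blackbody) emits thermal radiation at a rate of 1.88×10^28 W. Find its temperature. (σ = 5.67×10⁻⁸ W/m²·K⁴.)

A = 4πr² = 4π × (6.92×10^8)² = 6.02×10^18 m².
From P = σAT⁴, T = (P / σA)^(1/4) = (1.88×10^28 / (5.67×10⁻⁸ × 6.02×10^18))^(1/4).
T = (5.51×10^16)^(1/4) = 15300 K.

T ≈ 15300 K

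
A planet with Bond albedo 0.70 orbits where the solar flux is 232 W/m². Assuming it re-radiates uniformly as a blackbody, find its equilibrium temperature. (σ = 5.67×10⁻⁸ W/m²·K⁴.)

T ≈ 132 K

Power absorbed = (1−a)S·πR²; power emitted = 4πR²σT⁴. Equating and cancelling πR²:
T = ((1−a)S / 4σ)^(1/4) = (69.6 / (4 × 5.67×10⁻⁸))^(1/4) = (3.07×10^8)^(1/4).
T = 132 K.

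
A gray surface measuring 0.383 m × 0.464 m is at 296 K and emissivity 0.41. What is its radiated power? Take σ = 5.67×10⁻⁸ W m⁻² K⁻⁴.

P ≈ 31.7 W

A = 0.383 × 0.464 = 0.178 m².
P = εσAT⁴ = 0.41 × 5.67×10⁻⁸ × 0.178 × (296)⁴ = 0.41 × 5.67×10⁻⁸ × 0.178 × 7.68×10^9.
P = 31.7 W.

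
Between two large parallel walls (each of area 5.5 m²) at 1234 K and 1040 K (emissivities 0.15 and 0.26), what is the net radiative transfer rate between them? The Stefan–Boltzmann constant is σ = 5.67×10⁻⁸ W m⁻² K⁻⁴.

For two large parallel gray plates, q = σ(T₁⁴ − T₂⁴) / (1/ε₁ + 1/ε₂ − 1).
1/ε₁ + 1/ε₂ − 1 = 1/0.15 + 1/0.26 − 1 = 9.513.
T₁⁴ − T₂⁴ = 2.32×10^12 − 1.17×10^12 = 1.15×10^12 K⁴.
q = 5.67×10⁻⁸ × 1.15×10^12 / 9.513 = 6850 W/m².
Q = q·A = 6850 × 5.5 = 37700 W.

Q ≈ 37700 W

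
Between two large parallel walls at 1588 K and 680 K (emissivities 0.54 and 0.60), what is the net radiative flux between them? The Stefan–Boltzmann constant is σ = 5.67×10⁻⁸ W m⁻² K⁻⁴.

For two large parallel gray plates, q = σ(T₁⁴ − T₂⁴) / (1/ε₁ + 1/ε₂ − 1).
1/ε₁ + 1/ε₂ − 1 = 1/0.54 + 1/0.60 − 1 = 2.519.
T₁⁴ − T₂⁴ = 6.36×10^12 − 2.14×10^11 = 6.15×10^12 K⁴.
q = 5.67×10⁻⁸ × 6.15×10^12 / 2.519 = 1.38×10^5 W/m².

q ≈ 1.38×10^5 W/m²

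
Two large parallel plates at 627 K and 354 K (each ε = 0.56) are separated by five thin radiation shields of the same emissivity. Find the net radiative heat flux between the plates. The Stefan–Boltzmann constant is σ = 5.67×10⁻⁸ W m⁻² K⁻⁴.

q ≈ 510 W/m²

Each of the 6 gaps contributes resistance (2/ε − 1) = 2/0.56 − 1 = 2.571; total = 15.43.
q = σ(T₁⁴ − T₂⁴) / 15.43 = 5.67×10⁻⁸ × 1.39×10^11 / 15.43 = 510 W/m².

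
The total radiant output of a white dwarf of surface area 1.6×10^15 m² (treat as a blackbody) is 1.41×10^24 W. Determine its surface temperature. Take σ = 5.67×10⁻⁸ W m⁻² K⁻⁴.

From P = σAT⁴, T = (P / σA)^(1/4) = (1.41×10^24 / (5.67×10⁻⁸ × 1.60×10^15))^(1/4).
T = (1.55×10^16)^(1/4) = 11200 K.

T ≈ 11200 K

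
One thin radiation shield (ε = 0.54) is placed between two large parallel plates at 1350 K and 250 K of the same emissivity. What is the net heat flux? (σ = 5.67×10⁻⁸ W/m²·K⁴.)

Each of the 2 gaps contributes resistance (2/ε − 1) = 2/0.54 − 1 = 2.704; total = 5.407.
q = σ(T₁⁴ − T₂⁴) / 5.407 = 5.67×10⁻⁸ × 3.32×10^12 / 5.407 = 34800 W/m².

q ≈ 34800 W/m²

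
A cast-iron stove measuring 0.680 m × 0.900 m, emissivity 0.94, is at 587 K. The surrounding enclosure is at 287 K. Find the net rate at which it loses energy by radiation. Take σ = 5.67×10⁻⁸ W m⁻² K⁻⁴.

Q ≈ 3650 W

A = 0.680 × 0.900 = 0.612 m².
Q = εσA(T⁴ − T_s⁴). T⁴ − T_s⁴ = (587)⁴ − (287)⁴ = 1.19×10^11 − 6.78×10^9 = 1.12×10^11 K⁴.
Q = 0.94 × 5.67×10⁻⁸ × 0.612 × 1.12×10^11 = 3650 W.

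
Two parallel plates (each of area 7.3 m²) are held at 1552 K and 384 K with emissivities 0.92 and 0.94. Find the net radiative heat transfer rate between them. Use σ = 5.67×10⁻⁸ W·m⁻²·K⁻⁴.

For two large parallel gray plates, q = σ(T₁⁴ − T₂⁴) / (1/ε₁ + 1/ε₂ − 1).
1/ε₁ + 1/ε₂ − 1 = 1/0.92 + 1/0.94 − 1 = 1.151.
T₁⁴ − T₂⁴ = 5.80×10^12 − 2.17×10^10 = 5.78×10^12 K⁴.
q = 5.67×10⁻⁸ × 5.78×10^12 / 1.151 = 2.85×10^5 W/m².
Q = q·A = 2.85×10^5 × 7.3 = 2.08×10^6 W.

Q ≈ 2.08×10^6 W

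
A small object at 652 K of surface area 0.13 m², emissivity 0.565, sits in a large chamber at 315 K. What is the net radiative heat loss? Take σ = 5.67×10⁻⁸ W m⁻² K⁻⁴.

Q ≈ 712 W

Q = εσA(T⁴ − T_s⁴). T⁴ − T_s⁴ = (652)⁴ − (315)⁴ = 1.81×10^11 − 9.85×10^9 = 1.71×10^11 K⁴.
Q = 0.565 × 5.67×10⁻⁸ × 0.130 × 1.71×10^11 = 712 W.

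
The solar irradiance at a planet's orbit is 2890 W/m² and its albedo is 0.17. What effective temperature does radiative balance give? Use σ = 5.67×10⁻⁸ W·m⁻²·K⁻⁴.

T ≈ 321 K

Power absorbed = (1−a)S·πR²; power emitted = 4πR²σT⁴. Equating and cancelling πR²:
T = ((1−a)S / 4σ)^(1/4) = (2400 / (4 × 5.67×10⁻⁸))^(1/4) = (1.06×10^10)^(1/4).
T = 321 K.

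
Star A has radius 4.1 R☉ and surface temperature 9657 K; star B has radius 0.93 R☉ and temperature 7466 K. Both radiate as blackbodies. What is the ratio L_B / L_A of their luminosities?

L = 4πR²σT⁴ ∝ R²T⁴, so L_B/L_A = (0.93/4.1)² × (7466/9657)⁴ = 0.0515 × 0.357 = 0.0184.

L_B/L_A ≈ 0.0184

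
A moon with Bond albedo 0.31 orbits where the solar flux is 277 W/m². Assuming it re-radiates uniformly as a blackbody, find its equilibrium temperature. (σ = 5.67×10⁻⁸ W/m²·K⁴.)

Power absorbed = (1−a)S·πR²; power emitted = 4πR²σT⁴. Equating and cancelling πR²:
T = ((1−a)S / 4σ)^(1/4) = (191 / (4 × 5.67×10⁻⁸))^(1/4) = (8.43×10^8)^(1/4).
T = 170 K.

T ≈ 170 K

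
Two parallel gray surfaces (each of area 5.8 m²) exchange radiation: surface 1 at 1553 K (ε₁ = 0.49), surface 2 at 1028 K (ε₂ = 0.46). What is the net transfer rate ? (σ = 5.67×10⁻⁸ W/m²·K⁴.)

Q ≈ 4.81×10^5 W

For two large parallel gray plates, q = σ(T₁⁴ − T₂⁴) / (1/ε₁ + 1/ε₂ − 1).
1/ε₁ + 1/ε₂ − 1 = 1/0.49 + 1/0.46 − 1 = 3.215.
T₁⁴ − T₂⁴ = 5.82×10^12 − 1.12×10^12 = 4.70×10^12 K⁴.
q = 5.67×10⁻⁸ × 4.70×10^12 / 3.215 = 82900 W/m².
Q = q·A = 82900 × 5.8 = 4.81×10^5 W.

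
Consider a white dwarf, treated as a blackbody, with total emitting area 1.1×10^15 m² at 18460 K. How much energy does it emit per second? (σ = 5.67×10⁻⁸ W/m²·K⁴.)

P = σAT⁴ = 5.67×10⁻⁸ × 1.10×10^15 × (18460)⁴ = 5.67×10⁻⁸ × 1.10×10^15 × 1.16×10^17.
P = 7.24×10^24 W.

P ≈ 7.24×10^24 W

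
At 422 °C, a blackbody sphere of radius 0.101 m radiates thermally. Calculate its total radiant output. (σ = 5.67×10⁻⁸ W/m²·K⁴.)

A = 4πr² = 4π × (0.101)² = 0.128 m².
422 °C = 695 K.
P = σAT⁴ = 5.67×10⁻⁸ × 0.128 × (695)⁴ = 5.67×10⁻⁸ × 0.128 × 2.33×10^11.
P = 1700 W.

P ≈ 1700 W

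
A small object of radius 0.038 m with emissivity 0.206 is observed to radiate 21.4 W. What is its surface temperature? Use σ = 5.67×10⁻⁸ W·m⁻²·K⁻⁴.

T ≈ 564 K

A = 4πr² = 4π × (0.038)² = 0.0181 m².
From P = εσAT⁴, T = (P / εσA)^(1/4) = (21.4 / (0.206 × 5.67×10⁻⁸ × 0.0181))^(1/4).
T = (1.01×10^11)^(1/4) = 564 K.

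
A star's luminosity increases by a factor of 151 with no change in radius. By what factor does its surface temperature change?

factor ≈ 3.51

P ∝ T⁴ ⇒ T ∝ P^(1/4), so T scales by (151)^(1/4) = 3.51.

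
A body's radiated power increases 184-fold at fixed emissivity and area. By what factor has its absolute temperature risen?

P ∝ T⁴ ⇒ T ∝ P^(1/4), so T scales by (184)^(1/4) = 3.68.

factor ≈ 3.68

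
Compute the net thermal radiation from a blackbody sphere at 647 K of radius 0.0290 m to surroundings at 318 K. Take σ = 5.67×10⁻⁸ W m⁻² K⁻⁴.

Q ≈ 98.9 W

A = 4πr² = 4π × (0.0290)² = 0.0106 m².
Q = σA(T⁴ − T_s⁴). T⁴ − T_s⁴ = (647)⁴ − (318)⁴ = 1.75×10^11 − 1.02×10^10 = 1.65×10^11 K⁴.
Q = 5.67×10⁻⁸ × 0.0106 × 1.65×10^11 = 98.9 W.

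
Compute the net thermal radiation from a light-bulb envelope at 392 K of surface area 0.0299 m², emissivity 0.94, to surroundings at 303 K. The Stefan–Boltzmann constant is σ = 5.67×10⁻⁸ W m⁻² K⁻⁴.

Q = εσA(T⁴ − T_s⁴). T⁴ − T_s⁴ = (392)⁴ − (303)⁴ = 2.36×10^10 − 8.43×10^9 = 1.52×10^10 K⁴.
Q = 0.94 × 5.67×10⁻⁸ × 0.0299 × 1.52×10^10 = 24.2 W.

Q ≈ 24.2 W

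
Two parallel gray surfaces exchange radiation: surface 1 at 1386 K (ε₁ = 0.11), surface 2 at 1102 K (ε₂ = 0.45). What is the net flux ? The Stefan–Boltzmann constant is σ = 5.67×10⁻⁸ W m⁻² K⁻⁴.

For two large parallel gray plates, q = σ(T₁⁴ − T₂⁴) / (1/ε₁ + 1/ε₂ − 1).
1/ε₁ + 1/ε₂ − 1 = 1/0.11 + 1/0.45 − 1 = 10.31.
T₁⁴ − T₂⁴ = 3.69×10^12 − 1.47×10^12 = 2.22×10^12 K⁴.
q = 5.67×10⁻⁸ × 2.22×10^12 / 10.31 = 12200 W/m².

q ≈ 12200 W/m²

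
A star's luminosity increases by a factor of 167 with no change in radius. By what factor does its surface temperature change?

P ∝ T⁴ ⇒ T ∝ P^(1/4), so T scales by (167)^(1/4) = 3.59.

factor ≈ 3.59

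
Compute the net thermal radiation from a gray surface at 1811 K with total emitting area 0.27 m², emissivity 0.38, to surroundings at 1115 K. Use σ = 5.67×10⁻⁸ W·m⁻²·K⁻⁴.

Q ≈ 53600 W

Q = εσA(T⁴ − T_s⁴). T⁴ − T_s⁴ = (1811)⁴ − (1115)⁴ = 1.08×10^13 − 1.55×10^12 = 9.21×10^12 K⁴.
Q = 0.38 × 5.67×10⁻⁸ × 0.270 × 9.21×10^12 = 53600 W.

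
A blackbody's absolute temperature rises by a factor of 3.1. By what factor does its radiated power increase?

P ∝ T⁴, so the power scales as (3.1)⁴ = 92.4.

factor ≈ 92.4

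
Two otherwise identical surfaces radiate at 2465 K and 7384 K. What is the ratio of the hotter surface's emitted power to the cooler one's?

P ∝ T⁴, so the ratio is (7384/2465)⁴ = (2.996)⁴ = 80.5.

ratio ≈ 80.5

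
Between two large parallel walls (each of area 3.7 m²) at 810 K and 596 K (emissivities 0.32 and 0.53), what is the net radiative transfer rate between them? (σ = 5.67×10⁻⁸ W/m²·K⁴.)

Q ≈ 15900 W

For two large parallel gray plates, q = σ(T₁⁴ − T₂⁴) / (1/ε₁ + 1/ε₂ − 1).
1/ε₁ + 1/ε₂ − 1 = 1/0.32 + 1/0.53 − 1 = 4.012.
T₁⁴ − T₂⁴ = 4.30×10^11 − 1.26×10^11 = 3.04×10^11 K⁴.
q = 5.67×10⁻⁸ × 3.04×10^11 / 4.012 = 4300 W/m².
Q = q·A = 4300 × 3.7 = 15900 W.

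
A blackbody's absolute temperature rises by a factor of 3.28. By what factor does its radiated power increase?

factor ≈ 116

P ∝ T⁴, so the power scales as (3.28)⁴ = 116.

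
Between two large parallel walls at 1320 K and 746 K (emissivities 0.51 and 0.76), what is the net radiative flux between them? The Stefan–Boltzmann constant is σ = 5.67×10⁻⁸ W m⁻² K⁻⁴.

q ≈ 67900 W/m²

For two large parallel gray plates, q = σ(T₁⁴ − T₂⁴) / (1/ε₁ + 1/ε₂ − 1).
1/ε₁ + 1/ε₂ − 1 = 1/0.51 + 1/0.76 − 1 = 2.277.
T₁⁴ − T₂⁴ = 3.04×10^12 − 3.10×10^11 = 2.73×10^12 K⁴.
q = 5.67×10⁻⁸ × 2.73×10^12 / 2.277 = 67900 W/m².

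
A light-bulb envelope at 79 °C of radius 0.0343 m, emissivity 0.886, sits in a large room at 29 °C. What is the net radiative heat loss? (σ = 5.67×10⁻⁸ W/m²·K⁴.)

A = 4πr² = 4π × (0.0343)² = 0.0148 m².
Convert: 79 °C = 352 K; 29 °C = 302 K.
Q = εσA(T⁴ − T_s⁴). T⁴ − T_s⁴ = (352)⁴ − (302)⁴ = 1.54×10^10 − 8.32×10^9 = 7.03×10^9 K⁴.
Q = 0.886 × 5.67×10⁻⁸ × 0.0148 × 7.03×10^9 = 5.22 W.

Q ≈ 5.22 W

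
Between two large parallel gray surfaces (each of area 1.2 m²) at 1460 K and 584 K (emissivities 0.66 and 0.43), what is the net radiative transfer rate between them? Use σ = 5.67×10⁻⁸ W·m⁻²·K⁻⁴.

For two large parallel gray plates, q = σ(T₁⁴ − T₂⁴) / (1/ε₁ + 1/ε₂ − 1).
1/ε₁ + 1/ε₂ − 1 = 1/0.66 + 1/0.43 − 1 = 2.841.
T₁⁴ − T₂⁴ = 4.54×10^12 − 1.16×10^11 = 4.43×10^12 K⁴.
q = 5.67×10⁻⁸ × 4.43×10^12 / 2.841 = 88400 W/m².
Q = q·A = 88400 × 1.2 = 1.06×10^5 W.

Q ≈ 1.06×10^5 W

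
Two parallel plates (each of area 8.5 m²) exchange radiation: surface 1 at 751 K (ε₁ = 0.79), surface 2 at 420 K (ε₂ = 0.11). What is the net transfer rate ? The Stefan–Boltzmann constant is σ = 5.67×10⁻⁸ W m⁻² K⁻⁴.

Q ≈ 14800 W

For two large parallel gray plates, q = σ(T₁⁴ − T₂⁴) / (1/ε₁ + 1/ε₂ − 1).
1/ε₁ + 1/ε₂ − 1 = 1/0.79 + 1/0.11 − 1 = 9.357.
T₁⁴ − T₂⁴ = 3.18×10^11 − 3.11×10^10 = 2.87×10^11 K⁴.
q = 5.67×10⁻⁸ × 2.87×10^11 / 9.357 = 1740 W/m².
Q = q·A = 1740 × 8.5 = 14800 W.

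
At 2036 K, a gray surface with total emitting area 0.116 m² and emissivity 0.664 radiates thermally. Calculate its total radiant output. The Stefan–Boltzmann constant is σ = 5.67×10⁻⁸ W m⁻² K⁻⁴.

P ≈ 75000 W

Stefan–Boltzmann: P = εσAT⁴ = 0.664 × 5.67×10⁻⁸ × 0.116 × (2036)⁴ = 0.664 × 5.67×10⁻⁸ × 0.116 × 1.72×10^13.
P = 75000 W.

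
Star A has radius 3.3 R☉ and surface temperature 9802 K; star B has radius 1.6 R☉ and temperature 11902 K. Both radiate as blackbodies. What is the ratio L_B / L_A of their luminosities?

L = 4πR²σT⁴ ∝ R²T⁴, so L_B/L_A = (1.6/3.3)² × (11902/9802)⁴ = 0.235 × 2.17 = 0.511.

L_B/L_A ≈ 0.511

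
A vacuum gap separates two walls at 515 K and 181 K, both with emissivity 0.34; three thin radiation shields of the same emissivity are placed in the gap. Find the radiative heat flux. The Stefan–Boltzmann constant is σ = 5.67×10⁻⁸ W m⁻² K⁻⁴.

q ≈ 201 W/m²

Each of the 4 gaps contributes resistance (2/ε − 1) = 2/0.34 − 1 = 4.882; total = 19.53.
q = σ(T₁⁴ − T₂⁴) / 19.53 = 5.67×10⁻⁸ × 6.93×10^10 / 19.53 = 201 W/m².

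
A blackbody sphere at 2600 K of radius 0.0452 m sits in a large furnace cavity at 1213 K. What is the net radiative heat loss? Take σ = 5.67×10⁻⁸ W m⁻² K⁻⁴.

Q ≈ 63400 W

A = 4πr² = 4π × (0.0452)² = 0.0257 m².
Q = σA(T⁴ − T_s⁴). T⁴ − T_s⁴ = (2600)⁴ − (1213)⁴ = 4.57×10^13 − 2.16×10^12 = 4.35×10^13 K⁴.
Q = 5.67×10⁻⁸ × 0.0257 × 4.35×10^13 = 63400 W.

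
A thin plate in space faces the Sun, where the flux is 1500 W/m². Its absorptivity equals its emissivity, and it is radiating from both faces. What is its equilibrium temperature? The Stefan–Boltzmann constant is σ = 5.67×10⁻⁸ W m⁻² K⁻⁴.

Absorbed flux αS = emitted flux 2εσT⁴ per unit area; with α = ε this gives T = (S/2σ)^(1/4).
T = (1500 / (2 × 5.67×10⁻⁸))^(1/4) = (1.32×10^10)^(1/4).
T = 339 K.

T ≈ 339 K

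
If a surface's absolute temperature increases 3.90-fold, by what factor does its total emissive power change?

factor ≈ 231

P ∝ T⁴, so the power scales as (3.90)⁴ = 231.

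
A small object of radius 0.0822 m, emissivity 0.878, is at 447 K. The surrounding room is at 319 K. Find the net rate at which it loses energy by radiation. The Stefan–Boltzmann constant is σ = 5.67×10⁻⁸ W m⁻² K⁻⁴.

Q ≈ 125 W

A = 4πr² = 4π × (0.0822)² = 0.0849 m².
Q = εσA(T⁴ − T_s⁴). T⁴ − T_s⁴ = (447)⁴ − (319)⁴ = 3.99×10^10 − 1.04×10^10 = 2.96×10^10 K⁴.
Q = 0.878 × 5.67×10⁻⁸ × 0.0849 × 2.96×10^10 = 125 W.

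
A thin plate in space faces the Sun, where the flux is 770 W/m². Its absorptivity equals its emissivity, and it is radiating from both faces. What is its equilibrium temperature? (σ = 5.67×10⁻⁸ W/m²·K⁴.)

T ≈ 287 K

Absorbed flux αS = emitted flux 2εσT⁴ per unit area; with α = ε this gives T = (S/2σ)^(1/4).
T = (770 / (2 × 5.67×10⁻⁸))^(1/4) = (6.79×10^9)^(1/4).
T = 287 K.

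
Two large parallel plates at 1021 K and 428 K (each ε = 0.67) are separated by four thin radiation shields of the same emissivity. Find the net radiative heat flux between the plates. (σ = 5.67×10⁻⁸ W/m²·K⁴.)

Each of the 5 gaps contributes resistance (2/ε − 1) = 2/0.67 − 1 = 1.985; total = 9.925.
q = σ(T₁⁴ − T₂⁴) / 9.925 = 5.67×10⁻⁸ × 1.05×10^12 / 9.925 = 6020 W/m².

q ≈ 6020 W/m²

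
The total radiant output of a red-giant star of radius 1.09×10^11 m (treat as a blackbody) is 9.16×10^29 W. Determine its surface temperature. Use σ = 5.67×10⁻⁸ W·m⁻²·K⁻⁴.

T ≈ 3230 K

A = 4πr² = 4π × (1.09×10^11)² = 1.49×10^23 m².
From P = σAT⁴, T = (P / σA)^(1/4) = (9.16×10^29 / (5.67×10⁻⁸ × 1.49×10^23))^(1/4).
T = (1.08×10^14)^(1/4) = 3230 K.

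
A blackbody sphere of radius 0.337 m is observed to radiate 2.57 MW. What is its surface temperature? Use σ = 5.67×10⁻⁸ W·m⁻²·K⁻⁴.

T ≈ 2370 K

A = 4πr² = 4π × (0.337)² = 1.43 m².
From P = σAT⁴, T = (P / σA)^(1/4) = (2.57×10^6 / (5.67×10⁻⁸ × 1.43))^(1/4).
T = (3.18×10^13)^(1/4) = 2370 K.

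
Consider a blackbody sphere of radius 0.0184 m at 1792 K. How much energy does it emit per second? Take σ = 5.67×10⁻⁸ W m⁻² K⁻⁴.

P ≈ 2490 W

A = 4πr² = 4π × (0.0184)² = 4.25×10^-3 m².
P = σAT⁴ = 5.67×10⁻⁸ × 4.25×10^-3 × (1792)⁴ = 5.67×10⁻⁸ × 4.25×10^-3 × 1.03×10^13.
P = 2490 W.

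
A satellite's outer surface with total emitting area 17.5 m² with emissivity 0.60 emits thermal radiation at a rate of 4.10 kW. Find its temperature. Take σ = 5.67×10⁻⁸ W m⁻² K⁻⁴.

From P = εσAT⁴, T = (P / εσA)^(1/4) = (4100 / (0.60 × 5.67×10⁻⁸ × 17.5))^(1/4).
T = (6.89×10^9)^(1/4) = 288 K.

T ≈ 288 K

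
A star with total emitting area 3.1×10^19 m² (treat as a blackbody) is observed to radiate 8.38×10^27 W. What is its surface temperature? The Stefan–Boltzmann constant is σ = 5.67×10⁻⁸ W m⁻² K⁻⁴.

T ≈ 8310 K

From P = σAT⁴, T = (P / σA)^(1/4) = (8.38×10^27 / (5.67×10⁻⁸ × 3.10×10^19))^(1/4).
T = (4.77×10^15)^(1/4) = 8310 K.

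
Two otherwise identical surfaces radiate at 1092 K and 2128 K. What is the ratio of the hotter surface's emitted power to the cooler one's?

ratio ≈ 14.4

P ∝ T⁴, so the ratio is (2128/1092)⁴ = (1.949)⁴ = 14.4.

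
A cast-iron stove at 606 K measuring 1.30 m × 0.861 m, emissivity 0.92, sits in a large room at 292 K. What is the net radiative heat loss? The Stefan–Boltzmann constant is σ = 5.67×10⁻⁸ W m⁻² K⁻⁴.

Q ≈ 7450 W

A = 1.30 × 0.861 = 1.12 m².
Q = εσA(T⁴ − T_s⁴). T⁴ − T_s⁴ = (606)⁴ − (292)⁴ = 1.35×10^11 − 7.27×10^9 = 1.28×10^11 K⁴.
Q = 0.92 × 5.67×10⁻⁸ × 1.12 × 1.28×10^11 = 7450 W.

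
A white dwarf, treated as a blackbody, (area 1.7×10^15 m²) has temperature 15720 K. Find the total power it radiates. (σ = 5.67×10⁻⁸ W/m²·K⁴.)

P = σAT⁴ = 5.67×10⁻⁸ × 1.70×10^15 × (15720)⁴ = 5.67×10⁻⁸ × 1.70×10^15 × 6.11×10^16.
P = 5.89×10^24 W.

P ≈ 5.89×10^24 W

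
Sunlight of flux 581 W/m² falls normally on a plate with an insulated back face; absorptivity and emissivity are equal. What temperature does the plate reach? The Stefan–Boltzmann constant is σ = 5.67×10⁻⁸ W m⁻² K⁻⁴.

Absorbed flux αS = emitted flux εσT⁴ (one radiating face); with α = ε, T = (S/σ)^(1/4).
T = (581 / 5.67×10⁻⁸)^(1/4) = (1.02×10^10)^(1/4).
T = 318 K.

T ≈ 318 K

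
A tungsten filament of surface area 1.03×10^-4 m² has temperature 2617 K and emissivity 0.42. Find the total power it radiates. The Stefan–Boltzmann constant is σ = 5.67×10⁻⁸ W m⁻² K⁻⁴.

P ≈ 115 W

Stefan–Boltzmann: P = εσAT⁴ = 0.42 × 5.67×10⁻⁸ × 1.03×10^-4 × (2617)⁴ = 0.42 × 5.67×10⁻⁸ × 1.03×10^-4 × 4.69×10^13.
P = 115 W.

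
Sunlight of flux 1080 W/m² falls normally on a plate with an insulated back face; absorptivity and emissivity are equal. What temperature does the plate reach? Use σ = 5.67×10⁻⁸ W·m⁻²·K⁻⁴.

Absorbed flux αS = emitted flux εσT⁴ (one radiating face); with α = ε, T = (S/σ)^(1/4).
T = (1080 / 5.67×10⁻⁸)^(1/4) = (1.90×10^10)^(1/4).
T = 372 K.

T ≈ 372 K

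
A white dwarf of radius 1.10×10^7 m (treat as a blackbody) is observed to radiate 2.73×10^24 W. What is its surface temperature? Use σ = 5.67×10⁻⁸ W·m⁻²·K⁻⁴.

A = 4πr² = 4π × (1.10×10^7)² = 1.52×10^15 m².
From P = σAT⁴, T = (P / σA)^(1/4) = (2.73×10^24 / (5.67×10⁻⁸ × 1.52×10^15))^(1/4).
T = (3.17×10^16)^(1/4) = 13300 K.

T ≈ 13300 K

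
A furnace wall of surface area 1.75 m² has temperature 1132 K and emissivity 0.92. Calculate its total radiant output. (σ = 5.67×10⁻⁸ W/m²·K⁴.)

P ≈ 1.50×10^5 W

P = εσAT⁴ = 0.92 × 5.67×10⁻⁸ × 1.75 × (1132)⁴ = 0.92 × 5.67×10⁻⁸ × 1.75 × 1.64×10^12.
P = 1.50×10^5 W.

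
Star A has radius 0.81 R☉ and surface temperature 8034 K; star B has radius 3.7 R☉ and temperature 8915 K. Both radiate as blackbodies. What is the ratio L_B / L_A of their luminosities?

L = 4πR²σT⁴ ∝ R²T⁴, so L_B/L_A = (3.7/0.81)² × (8915/8034)⁴ = 20.9 × 1.52 = 31.6.

L_B/L_A ≈ 31.6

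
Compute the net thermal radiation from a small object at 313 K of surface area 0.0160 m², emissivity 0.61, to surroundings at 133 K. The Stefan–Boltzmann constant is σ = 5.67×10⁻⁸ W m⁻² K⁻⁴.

Q ≈ 5.14 W

Q = εσA(T⁴ − T_s⁴). T⁴ − T_s⁴ = (313)⁴ − (133)⁴ = 9.60×10^9 − 3.13×10^8 = 9.29×10^9 K⁴.
Q = 0.61 × 5.67×10⁻⁸ × 0.0160 × 9.29×10^9 = 5.14 W.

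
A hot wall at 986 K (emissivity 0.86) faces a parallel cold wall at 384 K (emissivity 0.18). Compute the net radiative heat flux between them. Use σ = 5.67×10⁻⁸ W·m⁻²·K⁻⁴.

For two large parallel gray plates, q = σ(T₁⁴ − T₂⁴) / (1/ε₁ + 1/ε₂ − 1).
1/ε₁ + 1/ε₂ − 1 = 1/0.86 + 1/0.18 − 1 = 5.718.
T₁⁴ − T₂⁴ = 9.45×10^11 − 2.17×10^10 = 9.23×10^11 K⁴.
q = 5.67×10⁻⁸ × 9.23×10^11 / 5.718 = 9160 W/m².

q ≈ 9160 W/m²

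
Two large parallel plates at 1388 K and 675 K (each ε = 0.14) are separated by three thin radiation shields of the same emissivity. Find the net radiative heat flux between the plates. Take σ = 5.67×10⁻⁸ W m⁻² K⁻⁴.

Each of the 4 gaps contributes resistance (2/ε − 1) = 2/0.14 − 1 = 13.29; total = 53.14.
q = σ(T₁⁴ − T₂⁴) / 53.14 = 5.67×10⁻⁸ × 3.50×10^12 / 53.14 = 3740 W/m².

q ≈ 3740 W/m²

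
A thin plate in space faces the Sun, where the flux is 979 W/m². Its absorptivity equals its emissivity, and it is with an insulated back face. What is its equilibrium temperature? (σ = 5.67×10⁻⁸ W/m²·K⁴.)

T ≈ 362 K

Absorbed flux αS = emitted flux εσT⁴ (one radiating face); with α = ε, T = (S/σ)^(1/4).
T = (979 / 5.67×10⁻⁸)^(1/4) = (1.73×10^10)^(1/4).
T = 362 K.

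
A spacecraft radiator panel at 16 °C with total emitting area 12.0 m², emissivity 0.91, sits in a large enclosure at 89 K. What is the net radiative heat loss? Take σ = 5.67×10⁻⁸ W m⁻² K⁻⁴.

Q ≈ 4280 W

Convert: 16 °C = 289 K.
Q = εσA(T⁴ − T_s⁴). T⁴ − T_s⁴ = (289)⁴ − (89)⁴ = 6.98×10^9 − 6.27×10^7 = 6.91×10^9 K⁴.
Q = 0.91 × 5.67×10⁻⁸ × 12.0 × 6.91×10^9 = 4280 W.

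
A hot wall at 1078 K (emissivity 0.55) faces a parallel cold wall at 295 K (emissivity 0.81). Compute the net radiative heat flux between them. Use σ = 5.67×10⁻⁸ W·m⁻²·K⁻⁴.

q ≈ 37100 W/m²

For two large parallel gray plates, q = σ(T₁⁴ − T₂⁴) / (1/ε₁ + 1/ε₂ − 1).
1/ε₁ + 1/ε₂ − 1 = 1/0.55 + 1/0.81 − 1 = 2.053.
T₁⁴ − T₂⁴ = 1.35×10^12 − 7.57×10^9 = 1.34×10^12 K⁴.
q = 5.67×10⁻⁸ × 1.34×10^12 / 2.053 = 37100 W/m².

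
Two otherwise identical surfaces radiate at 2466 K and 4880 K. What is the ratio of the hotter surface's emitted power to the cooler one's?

P ∝ T⁴, so the ratio is (4880/2466)⁴ = (1.979)⁴ = 15.3.

ratio ≈ 15.3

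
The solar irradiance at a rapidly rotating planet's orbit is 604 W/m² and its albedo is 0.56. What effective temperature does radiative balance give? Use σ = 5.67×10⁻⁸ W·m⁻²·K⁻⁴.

T ≈ 185 K

Power absorbed = (1−a)S·πR²; power emitted = 4πR²σT⁴. Equating and cancelling πR²:
T = ((1−a)S / 4σ)^(1/4) = (266 / (4 × 5.67×10⁻⁸))^(1/4) = (1.17×10^9)^(1/4).
T = 185 K.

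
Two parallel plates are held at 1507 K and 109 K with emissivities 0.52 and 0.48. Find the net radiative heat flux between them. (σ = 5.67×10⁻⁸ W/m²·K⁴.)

q ≈ 97300 W/m²

For two large parallel gray plates, q = σ(T₁⁴ − T₂⁴) / (1/ε₁ + 1/ε₂ − 1).
1/ε₁ + 1/ε₂ − 1 = 1/0.52 + 1/0.48 − 1 = 3.006.
T₁⁴ − T₂⁴ = 5.16×10^12 − 1.41×10^8 = 5.16×10^12 K⁴.
q = 5.67×10⁻⁸ × 5.16×10^12 / 3.006 = 97300 W/m².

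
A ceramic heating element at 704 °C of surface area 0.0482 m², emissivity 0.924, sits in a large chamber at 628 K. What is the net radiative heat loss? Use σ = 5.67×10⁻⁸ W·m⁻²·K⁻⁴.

Convert: 704 °C = 977 K.
Q = εσA(T⁴ − T_s⁴). T⁴ − T_s⁴ = (977)⁴ − (628)⁴ = 9.11×10^11 − 1.56×10^11 = 7.56×10^11 K⁴.
Q = 0.924 × 5.67×10⁻⁸ × 0.0482 × 7.56×10^11 = 1910 W.

Q ≈ 1910 W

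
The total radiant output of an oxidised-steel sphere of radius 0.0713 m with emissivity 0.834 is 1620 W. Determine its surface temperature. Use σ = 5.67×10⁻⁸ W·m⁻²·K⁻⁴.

T ≈ 856 K

A = 4πr² = 4π × (0.0713)² = 0.0639 m².
From P = εσAT⁴, T = (P / εσA)^(1/4) = (1620 / (0.834 × 5.67×10⁻⁸ × 0.0639))^(1/4).
T = (5.36×10^11)^(1/4) = 856 K.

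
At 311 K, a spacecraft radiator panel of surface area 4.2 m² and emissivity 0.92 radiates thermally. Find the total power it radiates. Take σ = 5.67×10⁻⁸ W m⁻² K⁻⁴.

P ≈ 2050 W

P = εσAT⁴ = 0.92 × 5.67×10⁻⁸ × 4.20 × (311)⁴ = 0.92 × 5.67×10⁻⁸ × 4.20 × 9.35×10^9.
P = 2050 W.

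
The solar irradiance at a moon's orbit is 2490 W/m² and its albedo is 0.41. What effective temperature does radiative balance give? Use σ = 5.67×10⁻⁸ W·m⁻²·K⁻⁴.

Power absorbed = (1−a)S·πR²; power emitted = 4πR²σT⁴. Equating and cancelling πR²:
T = ((1−a)S / 4σ)^(1/4) = (1470 / (4 × 5.67×10⁻⁸))^(1/4) = (6.48×10^9)^(1/4).
T = 284 K.

T ≈ 284 K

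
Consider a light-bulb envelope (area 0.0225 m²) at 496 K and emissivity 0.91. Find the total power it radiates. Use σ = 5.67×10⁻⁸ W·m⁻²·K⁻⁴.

P ≈ 70.3 W

P = εσAT⁴ = 0.91 × 5.67×10⁻⁸ × 0.0225 × (496)⁴ = 0.91 × 5.67×10⁻⁸ × 0.0225 × 6.05×10^10.
P = 70.3 W.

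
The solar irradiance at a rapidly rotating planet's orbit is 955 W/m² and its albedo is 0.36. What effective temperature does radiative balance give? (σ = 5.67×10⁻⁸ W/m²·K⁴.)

Power absorbed = (1−a)S·πR²; power emitted = 4πR²σT⁴. Equating and cancelling πR²:
T = ((1−a)S / 4σ)^(1/4) = (611 / (4 × 5.67×10⁻⁸))^(1/4) = (2.69×10^9)^(1/4).
T = 228 K.

T ≈ 228 K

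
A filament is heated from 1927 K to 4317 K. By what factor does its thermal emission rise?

ratio ≈ 25.2

P ∝ T⁴, so the ratio is (4317/1927)⁴ = (2.240)⁴ = 25.2.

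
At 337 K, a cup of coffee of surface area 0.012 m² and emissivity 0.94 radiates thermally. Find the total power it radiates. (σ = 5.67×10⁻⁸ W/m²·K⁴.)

Stefan–Boltzmann: P = εσAT⁴ = 0.94 × 5.67×10⁻⁸ × 0.0120 × (337)⁴ = 0.94 × 5.67×10⁻⁸ × 0.0120 × 1.29×10^10.
P = 8.25 W.

P ≈ 8.25 W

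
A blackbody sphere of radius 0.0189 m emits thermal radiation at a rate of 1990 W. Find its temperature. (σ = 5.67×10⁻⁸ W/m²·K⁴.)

A = 4πr² = 4π × (0.0189)² = 4.49×10^-3 m².
From P = σAT⁴, T = (P / σA)^(1/4) = (1990 / (5.67×10⁻⁸ × 4.49×10^-3))^(1/4).
T = (7.82×10^12)^(1/4) = 1670 K.

T ≈ 1670 K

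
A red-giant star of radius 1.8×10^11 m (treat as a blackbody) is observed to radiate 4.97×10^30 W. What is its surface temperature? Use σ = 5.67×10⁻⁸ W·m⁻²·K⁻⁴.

T ≈ 3830 K

A = 4πr² = 4π × (1.8×10^11)² = 4.07×10^23 m².
From P = σAT⁴, T = (P / σA)^(1/4) = (4.97×10^30 / (5.67×10⁻⁸ × 4.07×10^23))^(1/4).
T = (2.15×10^14)^(1/4) = 3830 K.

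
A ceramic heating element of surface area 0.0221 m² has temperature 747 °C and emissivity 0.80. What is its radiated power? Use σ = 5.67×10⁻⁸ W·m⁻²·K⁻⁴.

P ≈ 1090 W

747 °C = 1020 K.
P = εσAT⁴ = 0.80 × 5.67×10⁻⁸ × 0.0221 × (1020)⁴ = 0.80 × 5.67×10⁻⁸ × 0.0221 × 1.08×10^12.
P = 1090 W.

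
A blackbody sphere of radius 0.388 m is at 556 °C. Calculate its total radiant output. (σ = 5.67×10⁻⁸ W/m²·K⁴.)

A = 4πr² = 4π × (0.388)² = 1.89 m².
556 °C = 829 K.
P = σAT⁴ = 5.67×10⁻⁸ × 1.89 × (829)⁴ = 5.67×10⁻⁸ × 1.89 × 4.72×10^11.
P = 50700 W.

P ≈ 50700 W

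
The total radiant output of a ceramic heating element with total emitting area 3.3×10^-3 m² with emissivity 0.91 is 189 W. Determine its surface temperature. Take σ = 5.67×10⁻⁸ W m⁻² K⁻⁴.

From P = εσAT⁴, T = (P / εσA)^(1/4) = (189 / (0.91 × 5.67×10⁻⁸ × 3.30×10^-3))^(1/4).
T = (1.11×10^12)^(1/4) = 1030 K.

T ≈ 1030 K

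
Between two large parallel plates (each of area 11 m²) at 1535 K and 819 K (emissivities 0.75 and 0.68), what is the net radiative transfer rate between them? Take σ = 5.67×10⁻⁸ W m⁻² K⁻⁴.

Q ≈ 1.76×10^6 W

For two large parallel gray plates, q = σ(T₁⁴ − T₂⁴) / (1/ε₁ + 1/ε₂ − 1).
1/ε₁ + 1/ε₂ − 1 = 1/0.75 + 1/0.68 − 1 = 1.804.
T₁⁴ − T₂⁴ = 5.55×10^12 − 4.50×10^11 = 5.10×10^12 K⁴.
q = 5.67×10⁻⁸ × 5.10×10^12 / 1.804 = 1.60×10^5 W/m².
Q = q·A = 1.60×10^5 × 11 = 1.76×10^6 W.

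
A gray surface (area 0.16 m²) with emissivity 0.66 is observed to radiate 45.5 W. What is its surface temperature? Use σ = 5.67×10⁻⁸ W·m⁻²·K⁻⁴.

T ≈ 295 K

From P = εσAT⁴, T = (P / εσA)^(1/4) = (45.5 / (0.66 × 5.67×10⁻⁸ × 0.160))^(1/4).
T = (7.60×10^9)^(1/4) = 295 K.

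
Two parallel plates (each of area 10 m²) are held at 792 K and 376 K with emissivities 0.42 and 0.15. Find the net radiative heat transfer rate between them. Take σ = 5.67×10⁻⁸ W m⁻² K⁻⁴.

Q ≈ 26300 W

For two large parallel gray plates, q = σ(T₁⁴ − T₂⁴) / (1/ε₁ + 1/ε₂ − 1).
1/ε₁ + 1/ε₂ − 1 = 1/0.42 + 1/0.15 − 1 = 8.048.
T₁⁴ − T₂⁴ = 3.93×10^11 − 2.00×10^10 = 3.73×10^11 K⁴.
q = 5.67×10⁻⁸ × 3.73×10^11 / 8.048 = 2630 W/m².
Q = q·A = 2630 × 10 = 26300 W.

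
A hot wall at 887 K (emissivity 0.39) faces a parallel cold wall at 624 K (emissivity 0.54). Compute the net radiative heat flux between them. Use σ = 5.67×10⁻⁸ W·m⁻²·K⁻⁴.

For two large parallel gray plates, q = σ(T₁⁴ − T₂⁴) / (1/ε₁ + 1/ε₂ − 1).
1/ε₁ + 1/ε₂ − 1 = 1/0.39 + 1/0.54 − 1 = 3.416.
T₁⁴ − T₂⁴ = 6.19×10^11 − 1.52×10^11 = 4.67×10^11 K⁴.
q = 5.67×10⁻⁸ × 4.67×10^11 / 3.416 = 7760 W/m².

q ≈ 7760 W/m²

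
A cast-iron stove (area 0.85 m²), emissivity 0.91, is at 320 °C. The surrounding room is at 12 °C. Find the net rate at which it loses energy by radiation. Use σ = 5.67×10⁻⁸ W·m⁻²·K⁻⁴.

Convert: 320 °C = 593 K; 12 °C = 285 K.
Q = εσA(T⁴ − T_s⁴). T⁴ − T_s⁴ = (593)⁴ − (285)⁴ = 1.24×10^11 − 6.60×10^9 = 1.17×10^11 K⁴.
Q = 0.91 × 5.67×10⁻⁸ × 0.850 × 1.17×10^11 = 5130 W.

Q ≈ 5130 W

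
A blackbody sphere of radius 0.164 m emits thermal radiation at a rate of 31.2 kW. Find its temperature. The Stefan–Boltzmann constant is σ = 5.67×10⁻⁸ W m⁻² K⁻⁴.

T ≈ 1130 K

A = 4πr² = 4π × (0.164)² = 0.338 m².
From P = σAT⁴, T = (P / σA)^(1/4) = (31200 / (5.67×10⁻⁸ × 0.338))^(1/4).
T = (1.63×10^12)^(1/4) = 1130 K.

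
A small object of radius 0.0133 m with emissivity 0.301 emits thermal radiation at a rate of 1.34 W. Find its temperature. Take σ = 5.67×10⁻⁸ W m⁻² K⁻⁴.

T ≈ 434 K

A = 4πr² = 4π × (0.0133)² = 2.22×10^-3 m².
From P = εσAT⁴, T = (P / εσA)^(1/4) = (1.34 / (0.301 × 5.67×10⁻⁸ × 2.22×10^-3))^(1/4).
T = (3.53×10^10)^(1/4) = 434 K.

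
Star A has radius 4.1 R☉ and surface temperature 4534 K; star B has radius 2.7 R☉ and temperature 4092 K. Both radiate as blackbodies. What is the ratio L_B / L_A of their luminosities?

L = 4πR²σT⁴ ∝ R²T⁴, so L_B/L_A = (2.7/4.1)² × (4092/4534)⁴ = 0.434 × 0.663 = 0.288.

L_B/L_A ≈ 0.288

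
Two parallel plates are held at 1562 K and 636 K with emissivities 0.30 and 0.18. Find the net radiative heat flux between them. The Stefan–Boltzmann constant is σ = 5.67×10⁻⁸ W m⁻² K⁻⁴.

q ≈ 41600 W/m²

For two large parallel gray plates, q = σ(T₁⁴ − T₂⁴) / (1/ε₁ + 1/ε₂ − 1).
1/ε₁ + 1/ε₂ − 1 = 1/0.30 + 1/0.18 − 1 = 7.889.
T₁⁴ − T₂⁴ = 5.95×10^12 − 1.64×10^11 = 5.79×10^12 K⁴.
q = 5.67×10⁻⁸ × 5.79×10^12 / 7.889 = 41600 W/m².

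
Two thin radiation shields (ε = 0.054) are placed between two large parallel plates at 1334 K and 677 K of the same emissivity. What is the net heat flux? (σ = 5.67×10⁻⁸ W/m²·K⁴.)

Each of the 3 gaps contributes resistance (2/ε − 1) = 2/0.054 − 1 = 36.04; total = 108.1.
q = σ(T₁⁴ − T₂⁴) / 108.1 = 5.67×10⁻⁸ × 2.96×10^12 / 108.1 = 1550 W/m².

q ≈ 1550 W/m²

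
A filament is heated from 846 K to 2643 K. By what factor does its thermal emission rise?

P ∝ T⁴, so the ratio is (2643/846)⁴ = (3.124)⁴ = 95.3.

ratio ≈ 95.3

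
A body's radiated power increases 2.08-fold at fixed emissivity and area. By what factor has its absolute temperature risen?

factor ≈ 1.20

P ∝ T⁴ ⇒ T ∝ P^(1/4), so T scales by (2.08)^(1/4) = 1.20.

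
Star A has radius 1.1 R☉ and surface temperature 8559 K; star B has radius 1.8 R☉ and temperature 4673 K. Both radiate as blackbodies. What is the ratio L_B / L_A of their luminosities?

L_B/L_A ≈ 0.238

L = 4πR²σT⁴ ∝ R²T⁴, so L_B/L_A = (1.8/1.1)² × (4673/8559)⁴ = 2.68 × 0.0889 = 0.238.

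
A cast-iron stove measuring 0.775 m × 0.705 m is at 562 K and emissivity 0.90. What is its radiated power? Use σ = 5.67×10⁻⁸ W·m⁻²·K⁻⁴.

P ≈ 2780 W

A = 0.775 × 0.705 = 0.546 m².
Stefan–Boltzmann: P = εσAT⁴ = 0.90 × 5.67×10⁻⁸ × 0.546 × (562)⁴ = 0.90 × 5.67×10⁻⁸ × 0.546 × 9.98×10^10.
P = 2780 W.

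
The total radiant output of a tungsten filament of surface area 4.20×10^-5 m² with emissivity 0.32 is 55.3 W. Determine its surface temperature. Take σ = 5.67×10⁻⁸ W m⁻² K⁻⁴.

T ≈ 2920 K

From P = εσAT⁴, T = (P / εσA)^(1/4) = (55.3 / (0.32 × 5.67×10⁻⁸ × 4.20×10^-5))^(1/4).
T = (7.26×10^13)^(1/4) = 2920 K.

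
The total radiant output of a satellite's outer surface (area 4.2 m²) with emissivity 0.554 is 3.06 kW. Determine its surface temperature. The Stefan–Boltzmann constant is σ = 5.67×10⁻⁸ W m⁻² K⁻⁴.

From P = εσAT⁴, T = (P / εσA)^(1/4) = (3060 / (0.554 × 5.67×10⁻⁸ × 4.20))^(1/4).
T = (2.32×10^10)^(1/4) = 390 K.

T ≈ 390 K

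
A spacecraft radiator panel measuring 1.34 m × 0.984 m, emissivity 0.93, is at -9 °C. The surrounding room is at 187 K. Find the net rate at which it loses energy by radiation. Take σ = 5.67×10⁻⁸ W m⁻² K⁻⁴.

A = 1.34 × 0.984 = 1.32 m².
Convert: -9 °C = 264 K.
Q = εσA(T⁴ − T_s⁴). T⁴ − T_s⁴ = (264)⁴ − (187)⁴ = 4.86×10^9 − 1.22×10^9 = 3.63×10^9 K⁴.
Q = 0.93 × 5.67×10⁻⁸ × 1.32 × 3.63×10^9 = 253 W.

Q ≈ 253 W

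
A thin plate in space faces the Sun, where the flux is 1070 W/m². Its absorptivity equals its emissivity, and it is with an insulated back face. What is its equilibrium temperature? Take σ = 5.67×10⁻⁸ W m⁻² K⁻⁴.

T ≈ 371 K

Absorbed flux αS = emitted flux εσT⁴ (one radiating face); with α = ε, T = (S/σ)^(1/4).
T = (1070 / 5.67×10⁻⁸)^(1/4) = (1.89×10^10)^(1/4).
T = 371 K.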